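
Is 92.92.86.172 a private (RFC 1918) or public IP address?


RFC 1918 private ranges:
  10.0.0.0/8 (10.0.0.0 - 10.255.255.255)
  172.16.0.0/12 (172.16.0.0 - 172.31.255.255)
  192.168.0.0/16 (192.168.0.0 - 192.168.255.255)
Public (not in any RFC 1918 range)


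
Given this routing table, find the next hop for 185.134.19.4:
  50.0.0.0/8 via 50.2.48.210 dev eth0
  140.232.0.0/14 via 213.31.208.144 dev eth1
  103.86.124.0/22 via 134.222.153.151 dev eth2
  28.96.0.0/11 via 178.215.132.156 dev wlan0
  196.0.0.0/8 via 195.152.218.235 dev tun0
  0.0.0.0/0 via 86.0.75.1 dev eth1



Longest prefix match for 185.134.19.4:
  /8 50.0.0.0: no
  /14 140.232.0.0: no
  /22 103.86.124.0: no
  /11 28.96.0.0: no
  /8 196.0.0.0: no
  /0 0.0.0.0: MATCH
Selected: next-hop 86.0.75.1 via eth1 (matched /0)


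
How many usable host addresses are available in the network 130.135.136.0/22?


Host bits = 32 - 22 = 10
Total addresses = 2^10 = 1024
Usable = total - 2 (network and broadcast)
Usable hosts: 1022


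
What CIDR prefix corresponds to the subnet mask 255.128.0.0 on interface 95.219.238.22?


Binary: 11111111.10000000.00000000.00000000
Count leading 1s
Prefix: /9


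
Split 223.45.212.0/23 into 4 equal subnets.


New prefix = 23 + 2 = 25
Each subnet has 128 addresses
  223.45.212.0/25
  223.45.212.128/25
  223.45.213.0/25
  223.45.213.128/25
Subnets: 223.45.212.0/25, 223.45.212.128/25, 223.45.213.0/25, 223.45.213.128/25


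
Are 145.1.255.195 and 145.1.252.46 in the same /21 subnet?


Mask: 255.255.248.0
145.1.255.195 AND mask = 145.1.248.0
145.1.252.46 AND mask = 145.1.248.0
Yes, same subnet (145.1.248.0)


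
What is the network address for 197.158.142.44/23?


IP:   11000101.10011110.10001110.00101100
Mask: 11111111.11111111.11111110.00000000
AND operation:
Net:  11000101.10011110.10001110.00000000
Network: 197.158.142.0/23


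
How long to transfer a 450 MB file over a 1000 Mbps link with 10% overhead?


Effective throughput = 1000 * (1 - 10/100) = 900 Mbps
File size in Mb = 450 * 8 = 3600 Mb
Time = 3600 / 900
Time = 4 seconds


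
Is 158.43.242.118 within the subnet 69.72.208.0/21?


Subnet network: 69.72.208.0
Test IP AND mask: 158.43.240.0
No, 158.43.242.118 is not in 69.72.208.0/21


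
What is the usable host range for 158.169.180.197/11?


Network: 158.160.0.0
Broadcast: 158.191.255.255
First usable = network + 1
Last usable = broadcast - 1
Range: 158.160.0.1 to 158.191.255.254


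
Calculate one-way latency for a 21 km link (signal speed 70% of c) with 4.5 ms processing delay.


Speed = 0.7 * 3e5 km/s = 210000 km/s
Propagation delay = 21 / 210000 = 0.0001 s = 0.1 ms
Processing delay = 4.5 ms
Total one-way latency = 4.6 ms


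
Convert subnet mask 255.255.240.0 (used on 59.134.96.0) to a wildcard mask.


Subnet mask: 255.255.240.0
Wildcard = 255.255.255.255 - subnet mask
255 - 255 = 0
255 - 255 = 0
255 - 240 = 15
255 - 0 = 255
Wildcard: 0.0.15.255


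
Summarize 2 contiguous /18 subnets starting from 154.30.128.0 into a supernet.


Original prefix: /18
Number of subnets: 2 = 2^1
New prefix = 18 - 1 = 17
Supernet: 154.30.128.0/17


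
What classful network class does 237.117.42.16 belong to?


First octet: 237
Binary: 11101101
1110xxxx -> Class D (224-239)
Class D (multicast), default mask N/A


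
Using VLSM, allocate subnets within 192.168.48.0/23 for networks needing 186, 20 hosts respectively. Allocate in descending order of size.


186 hosts -> /24 (254 usable): 192.168.48.0/24
20 hosts -> /27 (30 usable): 192.168.49.0/27
Allocation: 192.168.48.0/24 (186 hosts, 254 usable); 192.168.49.0/27 (20 hosts, 30 usable)


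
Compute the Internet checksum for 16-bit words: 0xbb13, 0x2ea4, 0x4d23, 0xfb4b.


Sum all words (with carry folding):
+ 0xbb13 = 0xbb13
+ 0x2ea4 = 0xe9b7
+ 0x4d23 = 0x36db
+ 0xfb4b = 0x3227
One's complement: ~0x3227
Checksum = 0xcdd8


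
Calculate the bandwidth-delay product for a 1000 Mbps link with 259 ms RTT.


BDP = bandwidth * RTT
= 1000 Mbps * 259 ms
= 1000 * 1e6 * 259 / 1000 bits
= 259000000 bits
= 32375000 bytes
= 31616.2109 KB
BDP = 259000000 bits (32375000 bytes)


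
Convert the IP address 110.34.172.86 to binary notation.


110 = 01101110
34 = 00100010
172 = 10101100
86 = 01010110
Binary: 01101110.00100010.10101100.01010110


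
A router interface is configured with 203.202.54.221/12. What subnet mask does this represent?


/12 means 12 network bits, 20 host bits
Binary: 11111111111100000000000000000000
Mask: 255.240.0.0


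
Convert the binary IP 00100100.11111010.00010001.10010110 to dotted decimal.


00100100 = 36
11111010 = 250
00010001 = 17
10010110 = 150
IP: 36.250.17.150


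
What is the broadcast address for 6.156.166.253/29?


Network: 6.156.166.248/29
Host bits = 3
Set all host bits to 1:
Broadcast: 6.156.166.255


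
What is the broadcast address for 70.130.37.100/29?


Network: 70.130.37.96/29
Host bits = 3
Set all host bits to 1:
Broadcast: 70.130.37.103


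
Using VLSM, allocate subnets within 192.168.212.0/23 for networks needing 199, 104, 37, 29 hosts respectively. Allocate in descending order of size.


199 hosts -> /24 (254 usable): 192.168.212.0/24
104 hosts -> /25 (126 usable): 192.168.213.0/25
37 hosts -> /26 (62 usable): 192.168.213.128/26
29 hosts -> /27 (30 usable): 192.168.213.192/27
Allocation: 192.168.212.0/24 (199 hosts, 254 usable); 192.168.213.0/25 (104 hosts, 126 usable); 192.168.213.128/26 (37 hosts, 62 usable); 192.168.213.192/27 (29 hosts, 30 usable)


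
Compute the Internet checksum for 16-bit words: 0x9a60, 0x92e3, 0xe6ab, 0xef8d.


Sum all words (with carry folding):
+ 0x9a60 = 0x9a60
+ 0x92e3 = 0x2d44
+ 0xe6ab = 0x13f0
+ 0xef8d = 0x037e
One's complement: ~0x037e
Checksum = 0xfc81


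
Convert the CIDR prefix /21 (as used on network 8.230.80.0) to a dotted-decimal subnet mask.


/21 means 21 network bits, 11 host bits
Binary: 11111111111111111111100000000000
Mask: 255.255.248.0


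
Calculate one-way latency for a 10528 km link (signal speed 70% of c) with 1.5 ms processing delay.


Speed = 0.7 * 3e5 km/s = 210000 km/s
Propagation delay = 10528 / 210000 = 0.0501 s = 50.1333 ms
Processing delay = 1.5 ms
Total one-way latency = 51.6333 ms


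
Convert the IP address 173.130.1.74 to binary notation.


173 = 10101101
130 = 10000010
1 = 00000001
74 = 01001010
Binary: 10101101.10000010.00000001.01001010


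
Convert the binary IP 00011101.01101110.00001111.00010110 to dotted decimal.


00011101 = 29
01101110 = 110
00001111 = 15
00010110 = 22
IP: 29.110.15.22


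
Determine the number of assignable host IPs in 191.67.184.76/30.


Host bits = 32 - 30 = 2
Total addresses = 2^2 = 4
Usable = total - 2 (network and broadcast)
Usable hosts: 2


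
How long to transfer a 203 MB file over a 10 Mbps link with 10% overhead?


Effective throughput = 10 * (1 - 10/100) = 9 Mbps
File size in Mb = 203 * 8 = 1624 Mb
Time = 1624 / 9
Time = 180.4444 seconds


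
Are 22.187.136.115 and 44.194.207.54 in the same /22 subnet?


Mask: 255.255.252.0
22.187.136.115 AND mask = 22.187.136.0
44.194.207.54 AND mask = 44.194.204.0
No, different subnets (22.187.136.0 vs 44.194.204.0)


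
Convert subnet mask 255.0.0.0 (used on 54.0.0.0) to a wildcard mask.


Subnet mask: 255.0.0.0
Wildcard = 255.255.255.255 - subnet mask
255 - 255 = 0
255 - 0 = 255
255 - 0 = 255
255 - 0 = 255
Wildcard: 0.255.255.255


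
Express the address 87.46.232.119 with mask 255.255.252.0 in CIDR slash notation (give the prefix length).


Binary: 11111111.11111111.11111100.00000000
Count leading 1s
Prefix: /22


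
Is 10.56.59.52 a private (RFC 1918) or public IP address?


RFC 1918 private ranges:
  10.0.0.0/8 (10.0.0.0 - 10.255.255.255)
  172.16.0.0/12 (172.16.0.0 - 172.31.255.255)
  192.168.0.0/16 (192.168.0.0 - 192.168.255.255)
Private (in 10.0.0.0/8)


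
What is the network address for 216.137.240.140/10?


IP:   11011000.10001001.11110000.10001100
Mask: 11111111.11000000.00000000.00000000
AND operation:
Net:  11011000.10000000.00000000.00000000
Network: 216.128.0.0/10


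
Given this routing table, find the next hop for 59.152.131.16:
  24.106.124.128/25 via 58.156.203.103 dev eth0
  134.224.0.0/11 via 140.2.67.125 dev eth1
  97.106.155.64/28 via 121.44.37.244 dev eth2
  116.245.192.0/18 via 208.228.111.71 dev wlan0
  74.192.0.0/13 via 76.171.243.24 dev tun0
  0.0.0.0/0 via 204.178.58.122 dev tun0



Longest prefix match for 59.152.131.16:
  /25 24.106.124.128: no
  /11 134.224.0.0: no
  /28 97.106.155.64: no
  /18 116.245.192.0: no
  /13 74.192.0.0: no
  /0 0.0.0.0: MATCH
Selected: next-hop 204.178.58.122 via tun0 (matched /0)


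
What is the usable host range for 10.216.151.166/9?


Network: 10.128.0.0
Broadcast: 10.255.255.255
First usable = network + 1
Last usable = broadcast - 1
Range: 10.128.0.1 to 10.255.255.254


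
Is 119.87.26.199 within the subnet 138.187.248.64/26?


Subnet network: 138.187.248.64
Test IP AND mask: 119.87.26.192
No, 119.87.26.199 is not in 138.187.248.64/26


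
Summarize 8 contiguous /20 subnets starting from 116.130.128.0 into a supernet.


Original prefix: /20
Number of subnets: 8 = 2^3
New prefix = 20 - 3 = 17
Supernet: 116.130.128.0/17


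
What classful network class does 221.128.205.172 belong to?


First octet: 221
Binary: 11011101
110xxxxx -> Class C (192-223)
Class C, default mask 255.255.255.0 (/24)


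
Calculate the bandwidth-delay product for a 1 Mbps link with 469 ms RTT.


BDP = bandwidth * RTT
= 1 Mbps * 469 ms
= 1 * 1e6 * 469 / 1000 bits
= 469000 bits
= 58625 bytes
= 57.251 KB
BDP = 469000 bits (58625 bytes)


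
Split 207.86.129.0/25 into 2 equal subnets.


New prefix = 25 + 1 = 26
Each subnet has 64 addresses
  207.86.129.0/26
  207.86.129.64/26
Subnets: 207.86.129.0/26, 207.86.129.64/26


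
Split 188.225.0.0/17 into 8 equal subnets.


New prefix = 17 + 3 = 20
Each subnet has 4096 addresses
  188.225.0.0/20
  188.225.16.0/20
  188.225.32.0/20
  188.225.48.0/20
  188.225.64.0/20
  188.225.80.0/20
  188.225.96.0/20
  188.225.112.0/20
Subnets: 188.225.0.0/20, 188.225.16.0/20, 188.225.32.0/20, 188.225.48.0/20, 188.225.64.0/20, 188.225.80.0/20, 188.225.96.0/20, 188.225.112.0/20


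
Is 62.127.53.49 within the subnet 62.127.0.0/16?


Subnet network: 62.127.0.0
Test IP AND mask: 62.127.0.0
Yes, 62.127.53.49 is in 62.127.0.0/16


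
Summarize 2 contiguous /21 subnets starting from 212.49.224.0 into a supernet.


Original prefix: /21
Number of subnets: 2 = 2^1
New prefix = 21 - 1 = 20
Supernet: 212.49.224.0/20


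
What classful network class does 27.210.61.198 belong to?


First octet: 27
Binary: 00011011
0xxxxxxx -> Class A (1-126)
Class A, default mask 255.0.0.0 (/8)


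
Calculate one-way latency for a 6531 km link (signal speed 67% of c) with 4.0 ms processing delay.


Speed = 0.67 * 3e5 km/s = 201000 km/s
Propagation delay = 6531 / 201000 = 0.0325 s = 32.4925 ms
Processing delay = 4.0 ms
Total one-way latency = 36.4925 ms


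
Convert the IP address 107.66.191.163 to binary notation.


107 = 01101011
66 = 01000010
191 = 10111111
163 = 10100011
Binary: 01101011.01000010.10111111.10100011


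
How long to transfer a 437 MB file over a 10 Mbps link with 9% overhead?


Effective throughput = 10 * (1 - 9/100) = 9.1 Mbps
File size in Mb = 437 * 8 = 3496 Mb
Time = 3496 / 9.1
Time = 384.1758 seconds


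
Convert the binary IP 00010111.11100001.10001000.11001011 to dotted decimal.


00010111 = 23
11100001 = 225
10001000 = 136
11001011 = 203
IP: 23.225.136.203


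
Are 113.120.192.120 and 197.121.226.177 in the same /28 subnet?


Mask: 255.255.255.240
113.120.192.120 AND mask = 113.120.192.112
197.121.226.177 AND mask = 197.121.226.176
No, different subnets (113.120.192.112 vs 197.121.226.176)


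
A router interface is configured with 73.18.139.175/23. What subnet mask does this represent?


/23 means 23 network bits, 9 host bits
Binary: 11111111111111111111111000000000
Mask: 255.255.254.0


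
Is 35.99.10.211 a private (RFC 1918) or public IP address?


RFC 1918 private ranges:
  10.0.0.0/8 (10.0.0.0 - 10.255.255.255)
  172.16.0.0/12 (172.16.0.0 - 172.31.255.255)
  192.168.0.0/16 (192.168.0.0 - 192.168.255.255)
Public (not in any RFC 1918 range)


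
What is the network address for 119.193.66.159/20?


IP:   01110111.11000001.01000010.10011111
Mask: 11111111.11111111.11110000.00000000
AND operation:
Net:  01110111.11000001.01000000.00000000
Network: 119.193.64.0/20


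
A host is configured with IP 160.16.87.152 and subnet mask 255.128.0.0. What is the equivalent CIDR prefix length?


Binary: 11111111.10000000.00000000.00000000
Count leading 1s
Prefix: /9


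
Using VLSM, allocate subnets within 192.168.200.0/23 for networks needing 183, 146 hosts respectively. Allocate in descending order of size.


183 hosts -> /24 (254 usable): 192.168.200.0/24
146 hosts -> /24 (254 usable): 192.168.201.0/24
Allocation: 192.168.200.0/24 (183 hosts, 254 usable); 192.168.201.0/24 (146 hosts, 254 usable)


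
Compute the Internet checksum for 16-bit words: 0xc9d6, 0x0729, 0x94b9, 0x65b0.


Sum all words (with carry folding):
+ 0xc9d6 = 0xc9d6
+ 0x0729 = 0xd0ff
+ 0x94b9 = 0x65b9
+ 0x65b0 = 0xcb69
One's complement: ~0xcb69
Checksum = 0x3496


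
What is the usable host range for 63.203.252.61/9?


Network: 63.128.0.0
Broadcast: 63.255.255.255
First usable = network + 1
Last usable = broadcast - 1
Range: 63.128.0.1 to 63.255.255.254


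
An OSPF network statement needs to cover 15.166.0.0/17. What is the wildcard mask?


Subnet mask: 255.255.128.0
Wildcard = 255.255.255.255 - subnet mask
255 - 255 = 0
255 - 255 = 0
255 - 128 = 127
255 - 0 = 255
Wildcard: 0.0.127.255


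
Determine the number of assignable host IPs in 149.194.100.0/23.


Host bits = 32 - 23 = 9
Total addresses = 2^9 = 512
Usable = total - 2 (network and broadcast)
Usable hosts: 510


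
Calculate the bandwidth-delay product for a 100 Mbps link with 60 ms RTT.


BDP = bandwidth * RTT
= 100 Mbps * 60 ms
= 100 * 1e6 * 60 / 1000 bits
= 6000000 bits
= 750000 bytes
= 732.4219 KB
BDP = 6000000 bits (750000 bytes)


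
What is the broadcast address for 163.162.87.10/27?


Network: 163.162.87.0/27
Host bits = 5
Set all host bits to 1:
Broadcast: 163.162.87.31


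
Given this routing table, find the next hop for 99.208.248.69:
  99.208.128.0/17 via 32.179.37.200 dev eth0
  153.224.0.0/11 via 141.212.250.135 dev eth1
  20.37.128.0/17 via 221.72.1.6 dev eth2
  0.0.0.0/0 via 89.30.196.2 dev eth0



Longest prefix match for 99.208.248.69:
  /17 99.208.128.0: MATCH
  /11 153.224.0.0: no
  /17 20.37.128.0: no
  /0 0.0.0.0: MATCH
Selected: next-hop 32.179.37.200 via eth0 (matched /17)


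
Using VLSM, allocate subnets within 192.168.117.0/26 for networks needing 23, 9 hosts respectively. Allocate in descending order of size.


23 hosts -> /27 (30 usable): 192.168.117.0/27
9 hosts -> /28 (14 usable): 192.168.117.32/28
Allocation: 192.168.117.0/27 (23 hosts, 30 usable); 192.168.117.32/28 (9 hosts, 14 usable)


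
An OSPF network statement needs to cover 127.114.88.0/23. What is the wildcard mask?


Subnet mask: 255.255.254.0
Wildcard = 255.255.255.255 - subnet mask
255 - 255 = 0
255 - 255 = 0
255 - 254 = 1
255 - 0 = 255
Wildcard: 0.0.1.255


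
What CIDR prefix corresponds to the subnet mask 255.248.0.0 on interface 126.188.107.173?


Binary: 11111111.11111000.00000000.00000000
Count leading 1s
Prefix: /13


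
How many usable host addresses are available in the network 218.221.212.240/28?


Host bits = 32 - 28 = 4
Total addresses = 2^4 = 16
Usable = total - 2 (network and broadcast)
Usable hosts: 14


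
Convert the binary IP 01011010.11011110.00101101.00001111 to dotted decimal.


01011010 = 90
11011110 = 222
00101101 = 45
00001111 = 15
IP: 90.222.45.15


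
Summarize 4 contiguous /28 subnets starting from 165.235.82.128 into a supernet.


Original prefix: /28
Number of subnets: 4 = 2^2
New prefix = 28 - 2 = 26
Supernet: 165.235.82.128/26


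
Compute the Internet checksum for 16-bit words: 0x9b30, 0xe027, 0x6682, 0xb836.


Sum all words (with carry folding):
+ 0x9b30 = 0x9b30
+ 0xe027 = 0x7b58
+ 0x6682 = 0xe1da
+ 0xb836 = 0x9a11
One's complement: ~0x9a11
Checksum = 0x65ee


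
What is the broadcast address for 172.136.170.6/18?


Network: 172.136.128.0/18
Host bits = 14
Set all host bits to 1:
Broadcast: 172.136.191.255


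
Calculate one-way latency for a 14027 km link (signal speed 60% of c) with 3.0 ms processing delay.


Speed = 0.6 * 3e5 km/s = 180000 km/s
Propagation delay = 14027 / 180000 = 0.0779 s = 77.9278 ms
Processing delay = 3.0 ms
Total one-way latency = 80.9278 ms


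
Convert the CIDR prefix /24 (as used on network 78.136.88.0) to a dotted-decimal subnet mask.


/24 means 24 network bits, 8 host bits
Binary: 11111111111111111111111100000000
Mask: 255.255.255.0


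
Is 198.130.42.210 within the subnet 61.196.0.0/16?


Subnet network: 61.196.0.0
Test IP AND mask: 198.130.0.0
No, 198.130.42.210 is not in 61.196.0.0/16


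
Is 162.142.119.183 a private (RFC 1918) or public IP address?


RFC 1918 private ranges:
  10.0.0.0/8 (10.0.0.0 - 10.255.255.255)
  172.16.0.0/12 (172.16.0.0 - 172.31.255.255)
  192.168.0.0/16 (192.168.0.0 - 192.168.255.255)
Public (not in any RFC 1918 range)


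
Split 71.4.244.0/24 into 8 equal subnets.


New prefix = 24 + 3 = 27
Each subnet has 32 addresses
  71.4.244.0/27
  71.4.244.32/27
  71.4.244.64/27
  71.4.244.96/27
  71.4.244.128/27
  71.4.244.160/27
  71.4.244.192/27
  71.4.244.224/27
Subnets: 71.4.244.0/27, 71.4.244.32/27, 71.4.244.64/27, 71.4.244.96/27, 71.4.244.128/27, 71.4.244.160/27, 71.4.244.192/27, 71.4.244.224/27


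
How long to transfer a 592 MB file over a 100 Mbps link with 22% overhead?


Effective throughput = 100 * (1 - 22/100) = 78 Mbps
File size in Mb = 592 * 8 = 4736 Mb
Time = 4736 / 78
Time = 60.7179 seconds


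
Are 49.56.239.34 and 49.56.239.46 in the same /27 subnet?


Mask: 255.255.255.224
49.56.239.34 AND mask = 49.56.239.32
49.56.239.46 AND mask = 49.56.239.32
Yes, same subnet (49.56.239.32)


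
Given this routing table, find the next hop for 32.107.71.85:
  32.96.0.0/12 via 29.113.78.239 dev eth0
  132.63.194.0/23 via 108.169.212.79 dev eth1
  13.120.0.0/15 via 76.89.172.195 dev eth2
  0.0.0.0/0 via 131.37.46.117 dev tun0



Longest prefix match for 32.107.71.85:
  /12 32.96.0.0: MATCH
  /23 132.63.194.0: no
  /15 13.120.0.0: no
  /0 0.0.0.0: MATCH
Selected: next-hop 29.113.78.239 via eth0 (matched /12)


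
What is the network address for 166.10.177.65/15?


IP:   10100110.00001010.10110001.01000001
Mask: 11111111.11111110.00000000.00000000
AND operation:
Net:  10100110.00001010.00000000.00000000
Network: 166.10.0.0/15


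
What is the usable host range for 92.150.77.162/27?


Network: 92.150.77.160
Broadcast: 92.150.77.191
First usable = network + 1
Last usable = broadcast - 1
Range: 92.150.77.161 to 92.150.77.190


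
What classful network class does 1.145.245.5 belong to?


First octet: 1
Binary: 00000001
0xxxxxxx -> Class A (1-126)
Class A, default mask 255.0.0.0 (/8)


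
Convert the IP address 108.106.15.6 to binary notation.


108 = 01101100
106 = 01101010
15 = 00001111
6 = 00000110
Binary: 01101100.01101010.00001111.00000110


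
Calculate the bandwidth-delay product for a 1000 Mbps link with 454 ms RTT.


BDP = bandwidth * RTT
= 1000 Mbps * 454 ms
= 1000 * 1e6 * 454 / 1000 bits
= 454000000 bits
= 56750000 bytes
= 55419.9219 KB
BDP = 454000000 bits (56750000 bytes)


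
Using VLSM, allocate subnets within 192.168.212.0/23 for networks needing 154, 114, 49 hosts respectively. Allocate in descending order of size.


154 hosts -> /24 (254 usable): 192.168.212.0/24
114 hosts -> /25 (126 usable): 192.168.213.0/25
49 hosts -> /26 (62 usable): 192.168.213.128/26
Allocation: 192.168.212.0/24 (154 hosts, 254 usable); 192.168.213.0/25 (114 hosts, 126 usable); 192.168.213.128/26 (49 hosts, 62 usable)


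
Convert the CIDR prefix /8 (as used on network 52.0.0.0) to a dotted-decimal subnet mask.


/8 means 8 network bits, 24 host bits
Binary: 11111111000000000000000000000000
Mask: 255.0.0.0


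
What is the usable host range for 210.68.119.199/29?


Network: 210.68.119.192
Broadcast: 210.68.119.199
First usable = network + 1
Last usable = broadcast - 1
Range: 210.68.119.193 to 210.68.119.198


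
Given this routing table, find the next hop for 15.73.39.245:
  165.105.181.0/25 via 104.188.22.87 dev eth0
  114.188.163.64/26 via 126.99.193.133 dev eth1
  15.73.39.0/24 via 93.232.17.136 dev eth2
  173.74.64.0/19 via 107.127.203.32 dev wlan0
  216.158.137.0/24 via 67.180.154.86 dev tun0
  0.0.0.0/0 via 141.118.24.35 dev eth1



Longest prefix match for 15.73.39.245:
  /25 165.105.181.0: no
  /26 114.188.163.64: no
  /24 15.73.39.0: MATCH
  /19 173.74.64.0: no
  /24 216.158.137.0: no
  /0 0.0.0.0: MATCH
Selected: next-hop 93.232.17.136 via eth2 (matched /24)


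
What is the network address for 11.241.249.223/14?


IP:   00001011.11110001.11111001.11011111
Mask: 11111111.11111100.00000000.00000000
AND operation:
Net:  00001011.11110000.00000000.00000000
Network: 11.240.0.0/14


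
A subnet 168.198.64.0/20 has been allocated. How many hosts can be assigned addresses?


Host bits = 32 - 20 = 12
Total addresses = 2^12 = 4096
Usable = total - 2 (network and broadcast)
Usable hosts: 4094


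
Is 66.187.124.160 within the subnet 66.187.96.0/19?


Subnet network: 66.187.96.0
Test IP AND mask: 66.187.96.0
Yes, 66.187.124.160 is in 66.187.96.0/19


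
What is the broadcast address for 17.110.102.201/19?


Network: 17.110.96.0/19
Host bits = 13
Set all host bits to 1:
Broadcast: 17.110.127.255


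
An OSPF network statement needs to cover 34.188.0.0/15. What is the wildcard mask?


Subnet mask: 255.254.0.0
Wildcard = 255.255.255.255 - subnet mask
255 - 255 = 0
255 - 254 = 1
255 - 0 = 255
255 - 0 = 255
Wildcard: 0.1.255.255


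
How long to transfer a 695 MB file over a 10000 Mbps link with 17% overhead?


Effective throughput = 10000 * (1 - 17/100) = 8300 Mbps
File size in Mb = 695 * 8 = 5560 Mb
Time = 5560 / 8300
Time = 0.6699 seconds


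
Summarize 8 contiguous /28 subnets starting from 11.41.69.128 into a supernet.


Original prefix: /28
Number of subnets: 8 = 2^3
New prefix = 28 - 3 = 25
Supernet: 11.41.69.128/25


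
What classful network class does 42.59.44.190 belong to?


First octet: 42
Binary: 00101010
0xxxxxxx -> Class A (1-126)
Class A, default mask 255.0.0.0 (/8)


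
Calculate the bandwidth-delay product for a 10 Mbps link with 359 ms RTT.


BDP = bandwidth * RTT
= 10 Mbps * 359 ms
= 10 * 1e6 * 359 / 1000 bits
= 3590000 bits
= 448750 bytes
= 438.2324 KB
BDP = 3590000 bits (448750 bytes)


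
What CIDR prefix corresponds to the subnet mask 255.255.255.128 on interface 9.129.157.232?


Binary: 11111111.11111111.11111111.10000000
Count leading 1s
Prefix: /25


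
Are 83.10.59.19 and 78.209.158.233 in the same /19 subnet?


Mask: 255.255.224.0
83.10.59.19 AND mask = 83.10.32.0
78.209.158.233 AND mask = 78.209.128.0
No, different subnets (83.10.32.0 vs 78.209.128.0)


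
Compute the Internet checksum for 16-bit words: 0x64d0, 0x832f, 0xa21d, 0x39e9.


Sum all words (with carry folding):
+ 0x64d0 = 0x64d0
+ 0x832f = 0xe7ff
+ 0xa21d = 0x8a1d
+ 0x39e9 = 0xc406
One's complement: ~0xc406
Checksum = 0x3bf9


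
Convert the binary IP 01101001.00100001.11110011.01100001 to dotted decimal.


01101001 = 105
00100001 = 33
11110011 = 243
01100001 = 97
IP: 105.33.243.97


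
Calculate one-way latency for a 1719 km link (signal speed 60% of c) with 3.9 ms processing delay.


Speed = 0.6 * 3e5 km/s = 180000 km/s
Propagation delay = 1719 / 180000 = 0.0095 s = 9.55 ms
Processing delay = 3.9 ms
Total one-way latency = 13.45 ms


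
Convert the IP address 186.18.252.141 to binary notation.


186 = 10111010
18 = 00010010
252 = 11111100
141 = 10001101
Binary: 10111010.00010010.11111100.10001101


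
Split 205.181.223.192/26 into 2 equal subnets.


New prefix = 26 + 1 = 27
Each subnet has 32 addresses
  205.181.223.192/27
  205.181.223.224/27
Subnets: 205.181.223.192/27, 205.181.223.224/27


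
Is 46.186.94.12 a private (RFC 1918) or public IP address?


RFC 1918 private ranges:
  10.0.0.0/8 (10.0.0.0 - 10.255.255.255)
  172.16.0.0/12 (172.16.0.0 - 172.31.255.255)
  192.168.0.0/16 (192.168.0.0 - 192.168.255.255)
Public (not in any RFC 1918 range)


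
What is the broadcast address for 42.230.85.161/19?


Network: 42.230.64.0/19
Host bits = 13
Set all host bits to 1:
Broadcast: 42.230.95.255


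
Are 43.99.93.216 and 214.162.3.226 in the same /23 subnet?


Mask: 255.255.254.0
43.99.93.216 AND mask = 43.99.92.0
214.162.3.226 AND mask = 214.162.2.0
No, different subnets (43.99.92.0 vs 214.162.2.0)


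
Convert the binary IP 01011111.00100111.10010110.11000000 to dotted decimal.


01011111 = 95
00100111 = 39
10010110 = 150
11000000 = 192
IP: 95.39.150.192


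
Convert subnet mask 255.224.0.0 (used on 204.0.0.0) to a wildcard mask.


Subnet mask: 255.224.0.0
Wildcard = 255.255.255.255 - subnet mask
255 - 255 = 0
255 - 224 = 31
255 - 0 = 255
255 - 0 = 255
Wildcard: 0.31.255.255


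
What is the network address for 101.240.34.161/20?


IP:   01100101.11110000.00100010.10100001
Mask: 11111111.11111111.11110000.00000000
AND operation:
Net:  01100101.11110000.00100000.00000000
Network: 101.240.32.0/20


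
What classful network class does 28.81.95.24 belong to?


First octet: 28
Binary: 00011100
0xxxxxxx -> Class A (1-126)
Class A, default mask 255.0.0.0 (/8)


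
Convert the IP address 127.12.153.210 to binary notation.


127 = 01111111
12 = 00001100
153 = 10011001
210 = 11010010
Binary: 01111111.00001100.10011001.11010010


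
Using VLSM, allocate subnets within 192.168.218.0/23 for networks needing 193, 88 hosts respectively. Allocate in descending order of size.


193 hosts -> /24 (254 usable): 192.168.218.0/24
88 hosts -> /25 (126 usable): 192.168.219.0/25
Allocation: 192.168.218.0/24 (193 hosts, 254 usable); 192.168.219.0/25 (88 hosts, 126 usable)


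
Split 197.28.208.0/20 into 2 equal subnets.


New prefix = 20 + 1 = 21
Each subnet has 2048 addresses
  197.28.208.0/21
  197.28.216.0/21
Subnets: 197.28.208.0/21, 197.28.216.0/21


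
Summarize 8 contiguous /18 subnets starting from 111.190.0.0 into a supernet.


Original prefix: /18
Number of subnets: 8 = 2^3
New prefix = 18 - 3 = 15
Supernet: 111.190.0.0/15


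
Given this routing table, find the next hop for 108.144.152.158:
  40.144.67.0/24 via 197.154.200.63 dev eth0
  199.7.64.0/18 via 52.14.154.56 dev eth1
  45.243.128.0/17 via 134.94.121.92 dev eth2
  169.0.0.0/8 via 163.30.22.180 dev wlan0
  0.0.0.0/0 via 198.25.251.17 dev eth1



Longest prefix match for 108.144.152.158:
  /24 40.144.67.0: no
  /18 199.7.64.0: no
  /17 45.243.128.0: no
  /8 169.0.0.0: no
  /0 0.0.0.0: MATCH
Selected: next-hop 198.25.251.17 via eth1 (matched /0)


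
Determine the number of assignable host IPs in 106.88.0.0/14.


Host bits = 32 - 14 = 18
Total addresses = 2^18 = 262144
Usable = total - 2 (network and broadcast)
Usable hosts: 262142


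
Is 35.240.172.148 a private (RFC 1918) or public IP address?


RFC 1918 private ranges:
  10.0.0.0/8 (10.0.0.0 - 10.255.255.255)
  172.16.0.0/12 (172.16.0.0 - 172.31.255.255)
  192.168.0.0/16 (192.168.0.0 - 192.168.255.255)
Public (not in any RFC 1918 range)


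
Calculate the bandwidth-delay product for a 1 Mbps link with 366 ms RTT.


BDP = bandwidth * RTT
= 1 Mbps * 366 ms
= 1 * 1e6 * 366 / 1000 bits
= 366000 bits
= 45750 bytes
= 44.6777 KB
BDP = 366000 bits (45750 bytes)


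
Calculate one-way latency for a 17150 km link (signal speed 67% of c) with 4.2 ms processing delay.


Speed = 0.67 * 3e5 km/s = 201000 km/s
Propagation delay = 17150 / 201000 = 0.0853 s = 85.3234 ms
Processing delay = 4.2 ms
Total one-way latency = 89.5234 ms


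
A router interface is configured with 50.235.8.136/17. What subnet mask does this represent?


/17 means 17 network bits, 15 host bits
Binary: 11111111111111111000000000000000
Mask: 255.255.128.0


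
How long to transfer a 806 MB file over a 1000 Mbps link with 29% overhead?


Effective throughput = 1000 * (1 - 29/100) = 710 Mbps
File size in Mb = 806 * 8 = 6448 Mb
Time = 6448 / 710
Time = 9.0817 seconds


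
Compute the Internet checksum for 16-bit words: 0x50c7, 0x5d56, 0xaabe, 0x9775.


Sum all words (with carry folding):
+ 0x50c7 = 0x50c7
+ 0x5d56 = 0xae1d
+ 0xaabe = 0x58dc
+ 0x9775 = 0xf051
One's complement: ~0xf051
Checksum = 0x0fae


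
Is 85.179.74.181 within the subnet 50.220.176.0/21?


Subnet network: 50.220.176.0
Test IP AND mask: 85.179.72.0
No, 85.179.74.181 is not in 50.220.176.0/21


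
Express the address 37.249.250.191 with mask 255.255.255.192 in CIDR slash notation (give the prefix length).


Binary: 11111111.11111111.11111111.11000000
Count leading 1s
Prefix: /26


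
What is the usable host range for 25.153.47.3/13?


Network: 25.152.0.0
Broadcast: 25.159.255.255
First usable = network + 1
Last usable = broadcast - 1
Range: 25.152.0.1 to 25.159.255.254


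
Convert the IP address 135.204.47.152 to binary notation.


135 = 10000111
204 = 11001100
47 = 00101111
152 = 10011000
Binary: 10000111.11001100.00101111.10011000


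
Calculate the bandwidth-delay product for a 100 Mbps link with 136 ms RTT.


BDP = bandwidth * RTT
= 100 Mbps * 136 ms
= 100 * 1e6 * 136 / 1000 bits
= 13600000 bits
= 1700000 bytes
= 1660.1562 KB
BDP = 13600000 bits (1700000 bytes)


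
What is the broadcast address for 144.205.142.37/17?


Network: 144.205.128.0/17
Host bits = 15
Set all host bits to 1:
Broadcast: 144.205.255.255


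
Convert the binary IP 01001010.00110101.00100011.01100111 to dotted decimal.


01001010 = 74
00110101 = 53
00100011 = 35
01100111 = 103
IP: 74.53.35.103


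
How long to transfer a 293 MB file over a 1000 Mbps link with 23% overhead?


Effective throughput = 1000 * (1 - 23/100) = 770 Mbps
File size in Mb = 293 * 8 = 2344 Mb
Time = 2344 / 770
Time = 3.0442 seconds


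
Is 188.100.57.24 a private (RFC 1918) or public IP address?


RFC 1918 private ranges:
  10.0.0.0/8 (10.0.0.0 - 10.255.255.255)
  172.16.0.0/12 (172.16.0.0 - 172.31.255.255)
  192.168.0.0/16 (192.168.0.0 - 192.168.255.255)
Public (not in any RFC 1918 range)


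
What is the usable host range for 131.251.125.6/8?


Network: 131.0.0.0
Broadcast: 131.255.255.255
First usable = network + 1
Last usable = broadcast - 1
Range: 131.0.0.1 to 131.255.255.254


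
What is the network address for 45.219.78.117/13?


IP:   00101101.11011011.01001110.01110101
Mask: 11111111.11111000.00000000.00000000
AND operation:
Net:  00101101.11011000.00000000.00000000
Network: 45.216.0.0/13


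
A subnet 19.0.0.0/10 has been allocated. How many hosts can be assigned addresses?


Host bits = 32 - 10 = 22
Total addresses = 2^22 = 4194304
Usable = total - 2 (network and broadcast)
Usable hosts: 4194302


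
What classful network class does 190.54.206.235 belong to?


First octet: 190
Binary: 10111110
10xxxxxx -> Class B (128-191)
Class B, default mask 255.255.0.0 (/16)


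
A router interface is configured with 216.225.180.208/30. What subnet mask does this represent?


/30 means 30 network bits, 2 host bits
Binary: 11111111111111111111111111111100
Mask: 255.255.255.252


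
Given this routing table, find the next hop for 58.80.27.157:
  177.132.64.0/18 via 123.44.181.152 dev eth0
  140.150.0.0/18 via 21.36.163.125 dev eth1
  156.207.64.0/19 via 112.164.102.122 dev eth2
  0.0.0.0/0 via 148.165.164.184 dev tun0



Longest prefix match for 58.80.27.157:
  /18 177.132.64.0: no
  /18 140.150.0.0: no
  /19 156.207.64.0: no
  /0 0.0.0.0: MATCH
Selected: next-hop 148.165.164.184 via tun0 (matched /0)


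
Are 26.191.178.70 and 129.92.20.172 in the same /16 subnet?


Mask: 255.255.0.0
26.191.178.70 AND mask = 26.191.0.0
129.92.20.172 AND mask = 129.92.0.0
No, different subnets (26.191.0.0 vs 129.92.0.0)


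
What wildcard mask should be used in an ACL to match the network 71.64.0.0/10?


Subnet mask: 255.192.0.0
Wildcard = 255.255.255.255 - subnet mask
255 - 255 = 0
255 - 192 = 63
255 - 0 = 255
255 - 0 = 255
Wildcard: 0.63.255.255


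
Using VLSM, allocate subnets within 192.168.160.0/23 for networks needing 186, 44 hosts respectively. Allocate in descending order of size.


186 hosts -> /24 (254 usable): 192.168.160.0/24
44 hosts -> /26 (62 usable): 192.168.161.0/26
Allocation: 192.168.160.0/24 (186 hosts, 254 usable); 192.168.161.0/26 (44 hosts, 62 usable)


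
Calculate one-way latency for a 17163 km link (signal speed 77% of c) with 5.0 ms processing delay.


Speed = 0.77 * 3e5 km/s = 231000 km/s
Propagation delay = 17163 / 231000 = 0.0743 s = 74.2987 ms
Processing delay = 5.0 ms
Total one-way latency = 79.2987 ms


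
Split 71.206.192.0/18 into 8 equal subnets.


New prefix = 18 + 3 = 21
Each subnet has 2048 addresses
  71.206.192.0/21
  71.206.200.0/21
  71.206.208.0/21
  71.206.216.0/21
  71.206.224.0/21
  71.206.232.0/21
  71.206.240.0/21
  71.206.248.0/21
Subnets: 71.206.192.0/21, 71.206.200.0/21, 71.206.208.0/21, 71.206.216.0/21, 71.206.224.0/21, 71.206.232.0/21, 71.206.240.0/21, 71.206.248.0/21


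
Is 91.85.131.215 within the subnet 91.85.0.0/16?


Subnet network: 91.85.0.0
Test IP AND mask: 91.85.0.0
Yes, 91.85.131.215 is in 91.85.0.0/16


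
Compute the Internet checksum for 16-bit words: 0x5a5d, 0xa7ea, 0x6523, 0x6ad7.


Sum all words (with carry folding):
+ 0x5a5d = 0x5a5d
+ 0xa7ea = 0x0248
+ 0x6523 = 0x676b
+ 0x6ad7 = 0xd242
One's complement: ~0xd242
Checksum = 0x2dbd


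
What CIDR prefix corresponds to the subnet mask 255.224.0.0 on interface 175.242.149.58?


Binary: 11111111.11100000.00000000.00000000
Count leading 1s
Prefix: /11


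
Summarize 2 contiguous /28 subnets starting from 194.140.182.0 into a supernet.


Original prefix: /28
Number of subnets: 2 = 2^1
New prefix = 28 - 1 = 27
Supernet: 194.140.182.0/27


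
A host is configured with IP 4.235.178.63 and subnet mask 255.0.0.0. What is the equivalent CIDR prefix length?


Binary: 11111111.00000000.00000000.00000000
Count leading 1s
Prefix: /8


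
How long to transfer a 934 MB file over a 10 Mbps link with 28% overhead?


Effective throughput = 10 * (1 - 28/100) = 7.2 Mbps
File size in Mb = 934 * 8 = 7472 Mb
Time = 7472 / 7.2
Time = 1037.7778 seconds


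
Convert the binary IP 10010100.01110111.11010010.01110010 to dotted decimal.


10010100 = 148
01110111 = 119
11010010 = 210
01110010 = 114
IP: 148.119.210.114


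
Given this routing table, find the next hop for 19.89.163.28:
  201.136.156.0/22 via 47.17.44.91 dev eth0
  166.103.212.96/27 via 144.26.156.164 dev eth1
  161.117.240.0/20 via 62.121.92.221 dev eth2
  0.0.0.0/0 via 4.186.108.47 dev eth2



Longest prefix match for 19.89.163.28:
  /22 201.136.156.0: no
  /27 166.103.212.96: no
  /20 161.117.240.0: no
  /0 0.0.0.0: MATCH
Selected: next-hop 4.186.108.47 via eth2 (matched /0)


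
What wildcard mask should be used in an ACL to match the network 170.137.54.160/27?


Subnet mask: 255.255.255.224
Wildcard = 255.255.255.255 - subnet mask
255 - 255 = 0
255 - 255 = 0
255 - 255 = 0
255 - 224 = 31
Wildcard: 0.0.0.31


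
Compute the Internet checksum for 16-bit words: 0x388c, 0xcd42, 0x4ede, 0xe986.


Sum all words (with carry folding):
+ 0x388c = 0x388c
+ 0xcd42 = 0x05cf
+ 0x4ede = 0x54ad
+ 0xe986 = 0x3e34
One's complement: ~0x3e34
Checksum = 0xc1cb


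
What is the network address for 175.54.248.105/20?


IP:   10101111.00110110.11111000.01101001
Mask: 11111111.11111111.11110000.00000000
AND operation:
Net:  10101111.00110110.11110000.00000000
Network: 175.54.240.0/20


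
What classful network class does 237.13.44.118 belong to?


First octet: 237
Binary: 11101101
1110xxxx -> Class D (224-239)
Class D (multicast), default mask N/A


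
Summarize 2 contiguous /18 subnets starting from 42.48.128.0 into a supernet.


Original prefix: /18
Number of subnets: 2 = 2^1
New prefix = 18 - 1 = 17
Supernet: 42.48.128.0/17


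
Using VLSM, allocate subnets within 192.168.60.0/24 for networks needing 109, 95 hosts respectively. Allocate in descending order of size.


109 hosts -> /25 (126 usable): 192.168.60.0/25
95 hosts -> /25 (126 usable): 192.168.60.128/25
Allocation: 192.168.60.0/25 (109 hosts, 126 usable); 192.168.60.128/25 (95 hosts, 126 usable)


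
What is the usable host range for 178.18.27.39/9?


Network: 178.0.0.0
Broadcast: 178.127.255.255
First usable = network + 1
Last usable = broadcast - 1
Range: 178.0.0.1 to 178.127.255.254


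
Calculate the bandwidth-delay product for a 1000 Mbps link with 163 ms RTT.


BDP = bandwidth * RTT
= 1000 Mbps * 163 ms
= 1000 * 1e6 * 163 / 1000 bits
= 163000000 bits
= 20375000 bytes
= 19897.4609 KB
BDP = 163000000 bits (20375000 bytes)


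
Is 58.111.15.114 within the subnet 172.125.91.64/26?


Subnet network: 172.125.91.64
Test IP AND mask: 58.111.15.64
No, 58.111.15.114 is not in 172.125.91.64/26


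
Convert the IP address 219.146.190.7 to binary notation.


219 = 11011011
146 = 10010010
190 = 10111110
7 = 00000111
Binary: 11011011.10010010.10111110.00000111


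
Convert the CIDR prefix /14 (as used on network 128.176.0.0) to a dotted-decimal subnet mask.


/14 means 14 network bits, 18 host bits
Binary: 11111111111111000000000000000000
Mask: 255.252.0.0


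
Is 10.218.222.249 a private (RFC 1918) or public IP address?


RFC 1918 private ranges:
  10.0.0.0/8 (10.0.0.0 - 10.255.255.255)
  172.16.0.0/12 (172.16.0.0 - 172.31.255.255)
  192.168.0.0/16 (192.168.0.0 - 192.168.255.255)
Private (in 10.0.0.0/8)


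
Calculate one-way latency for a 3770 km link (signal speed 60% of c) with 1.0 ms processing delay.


Speed = 0.6 * 3e5 km/s = 180000 km/s
Propagation delay = 3770 / 180000 = 0.0209 s = 20.9444 ms
Processing delay = 1.0 ms
Total one-way latency = 21.9444 ms


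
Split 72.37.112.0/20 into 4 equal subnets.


New prefix = 20 + 2 = 22
Each subnet has 1024 addresses
  72.37.112.0/22
  72.37.116.0/22
  72.37.120.0/22
  72.37.124.0/22
Subnets: 72.37.112.0/22, 72.37.116.0/22, 72.37.120.0/22, 72.37.124.0/22


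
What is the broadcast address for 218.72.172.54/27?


Network: 218.72.172.32/27
Host bits = 5
Set all host bits to 1:
Broadcast: 218.72.172.63


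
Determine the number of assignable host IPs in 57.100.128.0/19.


Host bits = 32 - 19 = 13
Total addresses = 2^13 = 8192
Usable = total - 2 (network and broadcast)
Usable hosts: 8190


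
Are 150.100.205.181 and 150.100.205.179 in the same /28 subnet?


Mask: 255.255.255.240
150.100.205.181 AND mask = 150.100.205.176
150.100.205.179 AND mask = 150.100.205.176
Yes, same subnet (150.100.205.176)


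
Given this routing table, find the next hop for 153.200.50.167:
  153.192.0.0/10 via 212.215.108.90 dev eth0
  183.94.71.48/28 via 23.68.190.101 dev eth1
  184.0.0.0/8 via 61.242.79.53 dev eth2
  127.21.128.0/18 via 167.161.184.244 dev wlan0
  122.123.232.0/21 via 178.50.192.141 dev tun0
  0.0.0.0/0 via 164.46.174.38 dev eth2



Longest prefix match for 153.200.50.167:
  /10 153.192.0.0: MATCH
  /28 183.94.71.48: no
  /8 184.0.0.0: no
  /18 127.21.128.0: no
  /21 122.123.232.0: no
  /0 0.0.0.0: MATCH
Selected: next-hop 212.215.108.90 via eth0 (matched /10)


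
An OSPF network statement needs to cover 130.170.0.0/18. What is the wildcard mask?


Subnet mask: 255.255.192.0
Wildcard = 255.255.255.255 - subnet mask
255 - 255 = 0
255 - 255 = 0
255 - 192 = 63
255 - 0 = 255
Wildcard: 0.0.63.255
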